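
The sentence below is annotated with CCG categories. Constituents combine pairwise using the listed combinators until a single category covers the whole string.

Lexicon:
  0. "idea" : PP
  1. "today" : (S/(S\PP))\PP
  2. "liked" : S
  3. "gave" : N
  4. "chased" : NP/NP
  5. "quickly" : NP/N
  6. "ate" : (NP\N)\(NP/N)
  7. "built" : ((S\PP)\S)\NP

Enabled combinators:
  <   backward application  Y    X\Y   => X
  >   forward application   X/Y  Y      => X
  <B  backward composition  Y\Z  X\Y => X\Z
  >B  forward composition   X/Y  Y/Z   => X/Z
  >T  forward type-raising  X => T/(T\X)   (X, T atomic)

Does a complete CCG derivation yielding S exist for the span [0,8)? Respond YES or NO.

[0,8] S   >
  [0,2] S/(S\PP)   <
    [0,1] "idea" : PP
    [1,2] "today" : (S/(S\PP))\PP
  [2,8] S\PP   <
    [2,3] "liked" : S
    [3,8] (S\PP)\S   <
      [3,7] NP   <
        [3,4] "gave" : N
        [4,7] NP\N   <
          [4,6] NP/N   >B
            [4,5] "chased" : NP/NP
            [5,6] "quickly" : NP/N
          [6,7] "ate" : (NP\N)\(NP/N)
      [7,8] "built" : ((S\PP)\S)\NP

YES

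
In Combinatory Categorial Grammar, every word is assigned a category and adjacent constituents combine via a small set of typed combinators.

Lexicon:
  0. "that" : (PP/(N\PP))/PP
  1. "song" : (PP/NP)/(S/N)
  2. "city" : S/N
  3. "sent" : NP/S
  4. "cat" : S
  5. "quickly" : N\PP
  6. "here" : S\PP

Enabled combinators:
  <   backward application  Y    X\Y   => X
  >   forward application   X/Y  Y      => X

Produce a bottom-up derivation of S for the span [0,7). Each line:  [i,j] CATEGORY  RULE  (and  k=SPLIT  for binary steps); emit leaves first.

[0,7] S   <
  [0,6] PP   >
    [0,5] PP/(N\PP)   >
      [0,1] "that" : (PP/(N\PP))/PP
      [1,5] PP   >
        [1,3] PP/NP   >
          [1,2] "song" : (PP/NP)/(S/N)
          [2,3] "city" : S/N
        [3,5] NP   >
          [3,4] "sent" : NP/S
          [4,5] "cat" : S
    [5,6] "quickly" : N\PP
  [6,7] "here" : S\PP

[0,1] (PP/(N\PP))/PP  lex  "that"
[1,2] (PP/NP)/(S/N)  lex  "song"
[2,3] S/N  lex  "city"
[1,3] PP/NP  >  k=2
[3,4] NP/S  lex  "sent"
[4,5] S  lex  "cat"
[3,5] NP  >  k=4
[1,5] PP  >  k=3
[0,5] PP/(N\PP)  >  k=1
[5,6] N\PP  lex  "quickly"
[0,6] PP  >  k=5
[6,7] S\PP  lex  "here"
[0,7] S  <  k=6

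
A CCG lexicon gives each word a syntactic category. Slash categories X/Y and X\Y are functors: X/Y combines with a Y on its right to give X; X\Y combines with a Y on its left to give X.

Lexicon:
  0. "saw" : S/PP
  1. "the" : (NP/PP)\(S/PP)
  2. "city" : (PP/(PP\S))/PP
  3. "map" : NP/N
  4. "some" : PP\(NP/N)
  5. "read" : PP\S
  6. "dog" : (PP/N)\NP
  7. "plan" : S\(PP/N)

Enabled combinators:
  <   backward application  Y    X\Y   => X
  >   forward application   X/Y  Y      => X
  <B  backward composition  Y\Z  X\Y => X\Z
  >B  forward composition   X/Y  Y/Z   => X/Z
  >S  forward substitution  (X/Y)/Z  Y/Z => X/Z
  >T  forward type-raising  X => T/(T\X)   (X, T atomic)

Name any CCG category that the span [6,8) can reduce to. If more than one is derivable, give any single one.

[0,8] S   <
  [0,6] NP   >
    [0,2] NP/PP   <
      [0,1] "saw" : S/PP
      [1,2] "the" : (NP/PP)\(S/PP)
    [2,6] PP   >
      [2,5] PP/(PP\S)   >
        [2,3] "city" : (PP/(PP\S))/PP
        [3,5] PP   <
          [3,4] "map" : NP/N
          [4,5] "some" : PP\(NP/N)
      [5,6] "read" : PP\S
  [6,8] S\NP   <B
    [6,7] "dog" : (PP/N)\NP
    [7,8] "plan" : S\(PP/N)

S\NP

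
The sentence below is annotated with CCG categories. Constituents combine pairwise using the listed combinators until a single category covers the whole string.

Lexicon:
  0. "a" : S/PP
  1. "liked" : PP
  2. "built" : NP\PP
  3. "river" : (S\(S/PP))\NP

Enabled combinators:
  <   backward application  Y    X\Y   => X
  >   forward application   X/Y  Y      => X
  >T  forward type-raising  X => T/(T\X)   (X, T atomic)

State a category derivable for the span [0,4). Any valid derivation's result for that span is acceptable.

[0,4] S   <
  [0,1] "a" : S/PP
  [1,4] S\(S/PP)   <
    [1,3] NP   >
      [1,2] NP/(NP\PP)   >T
        [1,2] "liked" : PP
      [2,3] "built" : NP\PP
    [3,4] "river" : (S\(S/PP))\NP

S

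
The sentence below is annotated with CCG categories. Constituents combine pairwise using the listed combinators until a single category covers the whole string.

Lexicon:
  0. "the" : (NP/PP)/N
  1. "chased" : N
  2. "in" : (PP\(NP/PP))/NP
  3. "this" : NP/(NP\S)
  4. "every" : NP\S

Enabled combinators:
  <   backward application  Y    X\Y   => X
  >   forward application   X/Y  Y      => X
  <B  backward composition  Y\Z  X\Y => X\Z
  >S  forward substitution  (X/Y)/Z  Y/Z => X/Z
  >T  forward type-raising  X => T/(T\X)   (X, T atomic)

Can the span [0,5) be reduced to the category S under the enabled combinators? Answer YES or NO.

NO

(NP/PP)/N N (PP\(NP/PP))/NP NP/(NP\S) NP\S
CKY chart[0,5] = {N/(N\PP), NP/(NP\PP), PP, PP/(PP\PP), S/(S\PP)}; S ∉ chart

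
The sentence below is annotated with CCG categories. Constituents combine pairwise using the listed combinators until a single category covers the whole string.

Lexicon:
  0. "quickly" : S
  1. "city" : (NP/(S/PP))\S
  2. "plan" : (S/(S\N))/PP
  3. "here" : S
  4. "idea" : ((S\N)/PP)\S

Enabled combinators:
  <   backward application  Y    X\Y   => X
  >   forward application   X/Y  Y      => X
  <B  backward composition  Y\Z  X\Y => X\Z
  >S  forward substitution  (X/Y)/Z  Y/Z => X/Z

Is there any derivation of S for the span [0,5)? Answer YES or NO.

NO

S (NP/(S/PP))\S (S/(S\N))/PP S ((S\N)/PP)\S
CKY chart[0,5] = {NP}; S ∉ chart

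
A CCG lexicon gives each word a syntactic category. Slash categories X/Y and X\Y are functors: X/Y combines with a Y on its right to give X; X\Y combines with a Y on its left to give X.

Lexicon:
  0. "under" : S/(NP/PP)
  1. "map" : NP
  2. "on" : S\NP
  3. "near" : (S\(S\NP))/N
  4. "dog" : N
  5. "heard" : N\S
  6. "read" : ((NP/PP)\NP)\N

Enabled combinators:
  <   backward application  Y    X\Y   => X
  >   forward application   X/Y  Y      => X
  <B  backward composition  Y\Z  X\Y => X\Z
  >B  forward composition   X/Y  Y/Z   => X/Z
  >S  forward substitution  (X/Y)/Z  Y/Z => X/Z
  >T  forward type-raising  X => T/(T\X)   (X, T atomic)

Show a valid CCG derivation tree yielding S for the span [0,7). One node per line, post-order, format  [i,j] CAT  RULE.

[0,1] S/(NP/PP)  lex  "under"
[1,2] NP  lex  "map"
[2,3] S\NP  lex  "on"
[3,4] (S\(S\NP))/N  lex  "near"
[4,5] N  lex  "dog"
[3,5] S\(S\NP)  >  k=4
[2,5] S  <  k=3
[5,6] N\S  lex  "heard"
[2,6] N  <  k=5
[6,7] ((NP/PP)\NP)\N  lex  "read"
[2,7] (NP/PP)\NP  <  k=6
[1,7] NP/PP  <  k=2
[0,7] S  >  k=1

[0,7] S   >
  [0,1] "under" : S/(NP/PP)
  [1,7] NP/PP   <
    [1,2] "map" : NP
    [2,7] (NP/PP)\NP   <
      [2,6] N   <
        [2,5] S   <
          [2,3] "on" : S\NP
          [3,5] S\(S\NP)   >
            [3,4] "near" : (S\(S\NP))/N
            [4,5] "dog" : N
        [5,6] "heard" : N\S
      [6,7] "read" : ((NP/PP)\NP)\N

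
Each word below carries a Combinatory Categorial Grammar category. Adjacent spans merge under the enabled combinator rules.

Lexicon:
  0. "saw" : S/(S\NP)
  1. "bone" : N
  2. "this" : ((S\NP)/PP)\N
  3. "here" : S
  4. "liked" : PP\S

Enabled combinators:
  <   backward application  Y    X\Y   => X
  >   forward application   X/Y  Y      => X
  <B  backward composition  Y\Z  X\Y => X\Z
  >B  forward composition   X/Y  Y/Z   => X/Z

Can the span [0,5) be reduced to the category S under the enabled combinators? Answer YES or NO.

YES

[0,5] S   >
  [0,1] "saw" : S/(S\NP)
  [1,5] S\NP   >
    [1,3] (S\NP)/PP   <
      [1,2] "bone" : N
      [2,3] "this" : ((S\NP)/PP)\N
    [3,5] PP   <
      [3,4] "here" : S
      [4,5] "liked" : PP\S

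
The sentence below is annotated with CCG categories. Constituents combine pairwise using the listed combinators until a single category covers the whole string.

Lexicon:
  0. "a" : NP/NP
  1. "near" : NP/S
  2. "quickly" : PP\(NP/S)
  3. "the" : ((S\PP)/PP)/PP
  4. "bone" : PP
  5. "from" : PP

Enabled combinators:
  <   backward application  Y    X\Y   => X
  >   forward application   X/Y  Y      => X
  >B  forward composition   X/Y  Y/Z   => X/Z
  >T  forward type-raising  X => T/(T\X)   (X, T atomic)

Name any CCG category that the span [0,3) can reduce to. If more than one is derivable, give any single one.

PP

[0,6] S   <
  [0,3] PP   <
    [0,2] NP/S   >B
      [0,1] "a" : NP/NP
      [1,2] "near" : NP/S
    [2,3] "quickly" : PP\(NP/S)
  [3,6] S\PP   >
    [3,5] (S\PP)/PP   >
      [3,4] "the" : ((S\PP)/PP)/PP
      [4,5] "bone" : PP
    [5,6] "from" : PP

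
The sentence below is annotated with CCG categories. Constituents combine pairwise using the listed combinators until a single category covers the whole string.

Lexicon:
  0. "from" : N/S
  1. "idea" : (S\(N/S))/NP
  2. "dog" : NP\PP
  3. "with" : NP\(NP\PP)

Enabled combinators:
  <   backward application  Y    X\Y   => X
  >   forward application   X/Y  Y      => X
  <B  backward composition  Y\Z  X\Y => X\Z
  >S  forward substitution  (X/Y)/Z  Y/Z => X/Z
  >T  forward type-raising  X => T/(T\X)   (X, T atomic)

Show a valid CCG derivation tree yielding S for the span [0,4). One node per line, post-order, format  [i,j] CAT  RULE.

[0,1] N/S  lex  "from"
[1,2] (S\(N/S))/NP  lex  "idea"
[2,3] NP\PP  lex  "dog"
[3,4] NP\(NP\PP)  lex  "with"
[2,4] NP  <  k=3
[1,4] S\(N/S)  >  k=2
[0,4] S  <  k=1

[0,4] S   <
  [0,1] "from" : N/S
  [1,4] S\(N/S)   >
    [1,2] "idea" : (S\(N/S))/NP
    [2,4] NP   <
      [2,3] "dog" : NP\PP
      [3,4] "with" : NP\(NP\PP)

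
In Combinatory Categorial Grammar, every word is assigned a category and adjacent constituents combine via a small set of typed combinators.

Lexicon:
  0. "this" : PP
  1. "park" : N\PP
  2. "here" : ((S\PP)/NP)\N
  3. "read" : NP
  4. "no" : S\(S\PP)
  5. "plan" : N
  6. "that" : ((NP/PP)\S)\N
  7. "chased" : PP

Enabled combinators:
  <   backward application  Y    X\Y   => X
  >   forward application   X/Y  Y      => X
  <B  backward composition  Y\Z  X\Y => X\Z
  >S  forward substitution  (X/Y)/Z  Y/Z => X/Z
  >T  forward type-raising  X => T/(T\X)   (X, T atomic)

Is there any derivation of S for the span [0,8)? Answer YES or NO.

NO

PP N\PP ((S\PP)/NP)\N NP S\(S\PP) N ((NP/PP)\S)\N PP
CKY chart[0,8] = {N/(N\NP), NP, NP/(NP\NP), PP/(PP\NP), S/(S\NP)}; S ∉ chart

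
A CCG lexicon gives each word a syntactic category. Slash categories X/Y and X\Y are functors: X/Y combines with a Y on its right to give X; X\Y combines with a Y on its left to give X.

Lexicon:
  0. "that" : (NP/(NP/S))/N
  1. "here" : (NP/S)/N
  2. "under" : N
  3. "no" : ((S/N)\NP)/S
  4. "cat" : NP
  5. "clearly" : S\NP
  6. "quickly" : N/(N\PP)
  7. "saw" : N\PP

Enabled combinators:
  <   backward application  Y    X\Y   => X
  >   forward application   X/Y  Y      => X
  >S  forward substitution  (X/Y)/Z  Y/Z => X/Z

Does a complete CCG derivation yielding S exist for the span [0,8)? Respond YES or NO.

YES

[0,8] S   >
  [0,6] S/N   <
    [0,3] NP   >
      [0,2] NP/N   >S
        [0,1] "that" : (NP/(NP/S))/N
        [1,2] "here" : (NP/S)/N
      [2,3] "under" : N
    [3,6] (S/N)\NP   >
      [3,4] "no" : ((S/N)\NP)/S
      [4,6] S   <
        [4,5] "cat" : NP
        [5,6] "clearly" : S\NP
  [6,8] N   >
    [6,7] "quickly" : N/(N\PP)
    [7,8] "saw" : N\PP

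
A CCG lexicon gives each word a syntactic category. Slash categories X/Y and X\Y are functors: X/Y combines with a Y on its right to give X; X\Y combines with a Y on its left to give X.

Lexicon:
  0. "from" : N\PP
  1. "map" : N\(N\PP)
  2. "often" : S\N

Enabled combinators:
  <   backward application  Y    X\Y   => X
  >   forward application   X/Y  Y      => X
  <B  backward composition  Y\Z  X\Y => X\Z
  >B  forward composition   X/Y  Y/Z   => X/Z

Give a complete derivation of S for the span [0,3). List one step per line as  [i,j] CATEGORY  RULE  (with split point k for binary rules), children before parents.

[0,3] S   <
  [0,2] N   <
    [0,1] "from" : N\PP
    [1,2] "map" : N\(N\PP)
  [2,3] "often" : S\N

[0,1] N\PP  lex  "from"
[1,2] N\(N\PP)  lex  "map"
[0,2] N  <  k=1
[2,3] S\N  lex  "often"
[0,3] S  <  k=2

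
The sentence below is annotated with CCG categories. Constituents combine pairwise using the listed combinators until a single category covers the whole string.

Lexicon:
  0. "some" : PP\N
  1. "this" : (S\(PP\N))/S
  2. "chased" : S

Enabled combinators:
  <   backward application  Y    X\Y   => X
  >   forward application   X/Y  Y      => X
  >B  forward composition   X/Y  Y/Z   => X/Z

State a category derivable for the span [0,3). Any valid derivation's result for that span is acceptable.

S

[0,3] S   <
  [0,1] "some" : PP\N
  [1,3] S\(PP\N)   >
    [1,2] "this" : (S\(PP\N))/S
    [2,3] "chased" : S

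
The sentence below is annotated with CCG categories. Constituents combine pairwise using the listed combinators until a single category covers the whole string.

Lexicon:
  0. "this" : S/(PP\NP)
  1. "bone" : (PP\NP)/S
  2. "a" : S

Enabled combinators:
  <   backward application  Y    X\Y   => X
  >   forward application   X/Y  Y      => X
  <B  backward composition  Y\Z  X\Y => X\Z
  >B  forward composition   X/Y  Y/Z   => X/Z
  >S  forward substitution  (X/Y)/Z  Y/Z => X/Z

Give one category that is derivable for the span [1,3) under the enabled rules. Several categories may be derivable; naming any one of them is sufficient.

PP\NP

[0,3] S   >
  [0,1] "this" : S/(PP\NP)
  [1,3] PP\NP   >
    [1,2] "bone" : (PP\NP)/S
    [2,3] "a" : S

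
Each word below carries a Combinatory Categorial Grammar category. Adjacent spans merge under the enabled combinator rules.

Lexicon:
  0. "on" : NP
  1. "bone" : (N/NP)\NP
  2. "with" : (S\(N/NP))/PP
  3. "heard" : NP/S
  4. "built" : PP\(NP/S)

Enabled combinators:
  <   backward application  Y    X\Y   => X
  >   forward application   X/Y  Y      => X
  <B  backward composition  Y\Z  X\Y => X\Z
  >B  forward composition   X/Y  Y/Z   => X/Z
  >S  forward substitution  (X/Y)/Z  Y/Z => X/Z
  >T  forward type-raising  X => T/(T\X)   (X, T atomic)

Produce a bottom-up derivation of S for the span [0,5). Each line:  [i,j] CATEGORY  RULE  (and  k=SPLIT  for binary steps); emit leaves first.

[0,1] NP  lex  "on"
[1,2] (N/NP)\NP  lex  "bone"
[0,2] N/NP  <  k=1
[2,3] (S\(N/NP))/PP  lex  "with"
[3,4] NP/S  lex  "heard"
[4,5] PP\(NP/S)  lex  "built"
[3,5] PP  <  k=4
[2,5] S\(N/NP)  >  k=3
[0,5] S  <  k=2

[0,5] S   <
  [0,2] N/NP   <
    [0,1] "on" : NP
    [1,2] "bone" : (N/NP)\NP
  [2,5] S\(N/NP)   >
    [2,3] "with" : (S\(N/NP))/PP
    [3,5] PP   <
      [3,4] "heard" : NP/S
      [4,5] "built" : PP\(NP/S)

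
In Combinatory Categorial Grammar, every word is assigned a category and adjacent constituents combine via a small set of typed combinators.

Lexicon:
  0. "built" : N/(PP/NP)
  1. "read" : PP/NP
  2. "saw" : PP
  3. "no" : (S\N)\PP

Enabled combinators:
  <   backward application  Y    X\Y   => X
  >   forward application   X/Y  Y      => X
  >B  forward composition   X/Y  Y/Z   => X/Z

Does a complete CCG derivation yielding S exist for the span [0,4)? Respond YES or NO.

YES

[0,4] S   <
  [0,2] N   >
    [0,1] "built" : N/(PP/NP)
    [1,2] "read" : PP/NP
  [2,4] S\N   <
    [2,3] "saw" : PP
    [3,4] "no" : (S\N)\PP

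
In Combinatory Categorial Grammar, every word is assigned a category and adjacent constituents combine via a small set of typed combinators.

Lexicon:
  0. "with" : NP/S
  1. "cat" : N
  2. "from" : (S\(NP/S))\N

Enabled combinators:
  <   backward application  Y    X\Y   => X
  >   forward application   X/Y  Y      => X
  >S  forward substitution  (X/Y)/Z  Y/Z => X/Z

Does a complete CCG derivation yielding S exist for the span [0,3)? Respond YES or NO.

[0,3] S   <
  [0,1] "with" : NP/S
  [1,3] S\(NP/S)   <
    [1,2] "cat" : N
    [2,3] "from" : (S\(NP/S))\N

YES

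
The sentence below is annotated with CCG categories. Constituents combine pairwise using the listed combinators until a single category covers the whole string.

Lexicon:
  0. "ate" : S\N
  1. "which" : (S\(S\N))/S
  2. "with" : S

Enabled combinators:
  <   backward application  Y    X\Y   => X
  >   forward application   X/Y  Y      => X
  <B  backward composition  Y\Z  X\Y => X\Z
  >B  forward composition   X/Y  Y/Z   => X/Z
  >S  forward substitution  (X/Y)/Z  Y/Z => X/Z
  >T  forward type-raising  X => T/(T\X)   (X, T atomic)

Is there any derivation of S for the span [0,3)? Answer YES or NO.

YES

[0,3] S   <
  [0,1] "ate" : S\N
  [1,3] S\(S\N)   >
    [1,2] "which" : (S\(S\N))/S
    [2,3] "with" : S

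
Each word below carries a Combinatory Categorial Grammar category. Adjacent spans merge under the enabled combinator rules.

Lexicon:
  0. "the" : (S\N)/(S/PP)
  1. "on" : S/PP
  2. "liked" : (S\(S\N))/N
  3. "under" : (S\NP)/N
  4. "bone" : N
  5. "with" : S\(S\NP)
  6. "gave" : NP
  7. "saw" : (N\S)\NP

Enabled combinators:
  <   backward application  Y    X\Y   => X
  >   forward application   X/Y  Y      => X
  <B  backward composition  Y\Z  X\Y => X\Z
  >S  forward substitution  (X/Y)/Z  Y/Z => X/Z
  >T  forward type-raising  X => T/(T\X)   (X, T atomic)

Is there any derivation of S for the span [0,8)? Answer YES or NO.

[0,8] S   <
  [0,2] S\N   >
    [0,1] "the" : (S\N)/(S/PP)
    [1,2] "on" : S/PP
  [2,8] S\(S\N)   >
    [2,3] "liked" : (S\(S\N))/N
    [3,8] N   <
      [3,6] S   <
        [3,5] S\NP   >
          [3,4] "under" : (S\NP)/N
          [4,5] "bone" : N
        [5,6] "with" : S\(S\NP)
      [6,8] N\S   <
        [6,7] "gave" : NP
        [7,8] "saw" : (N\S)\NP

YES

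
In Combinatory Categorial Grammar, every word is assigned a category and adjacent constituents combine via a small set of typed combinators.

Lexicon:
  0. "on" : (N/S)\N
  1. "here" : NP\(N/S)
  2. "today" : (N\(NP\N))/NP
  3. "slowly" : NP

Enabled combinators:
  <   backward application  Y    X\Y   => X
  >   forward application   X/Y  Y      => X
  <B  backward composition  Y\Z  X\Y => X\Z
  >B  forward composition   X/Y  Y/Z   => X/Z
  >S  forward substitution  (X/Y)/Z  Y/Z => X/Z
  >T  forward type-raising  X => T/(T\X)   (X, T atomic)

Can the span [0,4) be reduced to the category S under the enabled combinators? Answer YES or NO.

NO

(N/S)\N NP\(N/S) (N\(NP\N))/NP NP
CKY chart[0,4] = {N, N/(N\N), NP/(NP\N), PP/(PP\N), S/(S\N)}; S ∉ chart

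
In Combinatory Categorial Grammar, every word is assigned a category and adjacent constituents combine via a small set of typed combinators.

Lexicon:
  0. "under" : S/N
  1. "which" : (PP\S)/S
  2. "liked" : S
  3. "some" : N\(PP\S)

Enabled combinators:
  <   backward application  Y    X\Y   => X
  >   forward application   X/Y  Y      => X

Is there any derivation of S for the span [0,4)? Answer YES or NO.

YES

[0,4] S   >
  [0,1] "under" : S/N
  [1,4] N   <
    [1,3] PP\S   >
      [1,2] "which" : (PP\S)/S
      [2,3] "liked" : S
    [3,4] "some" : N\(PP\S)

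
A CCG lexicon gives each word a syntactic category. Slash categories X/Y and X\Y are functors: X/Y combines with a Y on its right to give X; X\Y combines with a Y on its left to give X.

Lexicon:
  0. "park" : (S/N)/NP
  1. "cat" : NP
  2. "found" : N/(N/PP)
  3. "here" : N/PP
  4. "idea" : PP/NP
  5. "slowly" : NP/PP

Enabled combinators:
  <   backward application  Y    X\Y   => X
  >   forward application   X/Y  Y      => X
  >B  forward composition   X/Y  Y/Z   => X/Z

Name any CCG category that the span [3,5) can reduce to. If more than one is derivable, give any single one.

N/NP

[0,6] S   >
  [0,2] S/N   >
    [0,1] "park" : (S/N)/NP
    [1,2] "cat" : NP
  [2,6] N   >
    [2,3] "found" : N/(N/PP)
    [3,6] N/PP   >B
      [3,5] N/NP   >B
        [3,4] "here" : N/PP
        [4,5] "idea" : PP/NP
      [5,6] "slowly" : NP/PP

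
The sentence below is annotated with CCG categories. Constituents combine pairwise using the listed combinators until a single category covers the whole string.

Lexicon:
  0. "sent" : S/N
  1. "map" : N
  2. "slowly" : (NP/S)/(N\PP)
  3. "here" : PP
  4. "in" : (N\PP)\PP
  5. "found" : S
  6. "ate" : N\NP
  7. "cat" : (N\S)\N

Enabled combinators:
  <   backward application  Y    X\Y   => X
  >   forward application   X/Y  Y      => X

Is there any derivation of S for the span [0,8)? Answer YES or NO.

S/N N (NP/S)/(N\PP) PP (N\PP)\PP S N\NP (N\S)\N
CKY chart[0,8] = {N}; S ∉ chart

NO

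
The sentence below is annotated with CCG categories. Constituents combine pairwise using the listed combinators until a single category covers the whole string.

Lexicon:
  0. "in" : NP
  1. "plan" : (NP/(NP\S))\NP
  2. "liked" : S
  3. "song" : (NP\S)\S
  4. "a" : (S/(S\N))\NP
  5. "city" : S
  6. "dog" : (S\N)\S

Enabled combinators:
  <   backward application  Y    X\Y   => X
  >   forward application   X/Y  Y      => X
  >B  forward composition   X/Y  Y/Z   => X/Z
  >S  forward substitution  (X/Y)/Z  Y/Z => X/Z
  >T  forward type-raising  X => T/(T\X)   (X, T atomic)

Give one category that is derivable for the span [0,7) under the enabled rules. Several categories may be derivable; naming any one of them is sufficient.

[0,7] S   >
  [0,5] S/(S\N)   <
    [0,4] NP   >
      [0,2] NP/(NP\S)   <
        [0,1] "in" : NP
        [1,2] "plan" : (NP/(NP\S))\NP
      [2,4] NP\S   <
        [2,3] "liked" : S
        [3,4] "song" : (NP\S)\S
    [4,5] "a" : (S/(S\N))\NP
  [5,7] S\N   <
    [5,6] "city" : S
    [6,7] "dog" : (S\N)\S

S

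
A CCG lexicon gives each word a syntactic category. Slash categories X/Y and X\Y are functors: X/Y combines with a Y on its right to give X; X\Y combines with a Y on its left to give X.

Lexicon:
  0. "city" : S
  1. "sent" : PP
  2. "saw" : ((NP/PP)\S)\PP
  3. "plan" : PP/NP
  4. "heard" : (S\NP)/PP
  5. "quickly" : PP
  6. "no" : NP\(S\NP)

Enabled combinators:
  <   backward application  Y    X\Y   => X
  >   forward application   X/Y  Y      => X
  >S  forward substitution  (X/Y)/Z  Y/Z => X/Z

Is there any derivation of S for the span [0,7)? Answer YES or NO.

NO

S PP ((NP/PP)\S)\PP PP/NP (S\NP)/PP PP NP\(S\NP)
CKY chart[0,7] = {NP}; S ∉ chart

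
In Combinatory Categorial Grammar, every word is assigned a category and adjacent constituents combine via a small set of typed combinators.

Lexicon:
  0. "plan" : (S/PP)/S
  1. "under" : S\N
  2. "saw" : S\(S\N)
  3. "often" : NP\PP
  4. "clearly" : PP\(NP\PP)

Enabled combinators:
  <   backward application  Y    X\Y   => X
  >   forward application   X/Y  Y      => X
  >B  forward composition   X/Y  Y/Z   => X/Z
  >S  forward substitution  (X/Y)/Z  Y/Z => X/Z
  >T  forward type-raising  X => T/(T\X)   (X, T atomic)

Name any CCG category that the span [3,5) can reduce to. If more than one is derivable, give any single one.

[0,5] S   >
  [0,3] S/PP   >
    [0,1] "plan" : (S/PP)/S
    [1,3] S   <
      [1,2] "under" : S\N
      [2,3] "saw" : S\(S\N)
  [3,5] PP   <
    [3,4] "often" : NP\PP
    [4,5] "clearly" : PP\(NP\PP)

PP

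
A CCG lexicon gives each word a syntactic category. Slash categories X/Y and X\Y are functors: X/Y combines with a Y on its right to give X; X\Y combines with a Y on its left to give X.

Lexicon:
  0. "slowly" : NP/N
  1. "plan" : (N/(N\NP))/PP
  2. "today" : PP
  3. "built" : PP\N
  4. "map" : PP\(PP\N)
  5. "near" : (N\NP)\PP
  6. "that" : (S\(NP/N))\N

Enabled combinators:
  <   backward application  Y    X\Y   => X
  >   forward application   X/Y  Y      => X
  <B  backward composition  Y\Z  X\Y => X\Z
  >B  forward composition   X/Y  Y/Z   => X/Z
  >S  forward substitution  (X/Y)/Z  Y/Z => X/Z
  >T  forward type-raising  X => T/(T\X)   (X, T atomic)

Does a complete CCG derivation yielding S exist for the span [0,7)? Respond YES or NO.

[0,7] S   <
  [0,1] "slowly" : NP/N
  [1,7] S\(NP/N)   <
    [1,6] N   >
      [1,3] N/(N\NP)   >
        [1,2] "plan" : (N/(N\NP))/PP
        [2,3] "today" : PP
      [3,6] N\NP   <
        [3,5] PP   <
          [3,4] "built" : PP\N
          [4,5] "map" : PP\(PP\N)
        [5,6] "near" : (N\NP)\PP
    [6,7] "that" : (S\(NP/N))\N

YES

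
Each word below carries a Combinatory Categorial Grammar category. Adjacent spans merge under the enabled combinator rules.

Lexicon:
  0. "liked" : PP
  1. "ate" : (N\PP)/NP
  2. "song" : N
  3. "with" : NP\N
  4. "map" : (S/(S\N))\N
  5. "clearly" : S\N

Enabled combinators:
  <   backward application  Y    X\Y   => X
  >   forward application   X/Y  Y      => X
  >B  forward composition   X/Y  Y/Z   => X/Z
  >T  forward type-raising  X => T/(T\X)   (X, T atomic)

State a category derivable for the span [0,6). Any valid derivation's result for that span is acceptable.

[0,6] S   >
  [0,5] S/(S\N)   <
    [0,4] N   <
      [0,1] "liked" : PP
      [1,4] N\PP   >
        [1,2] "ate" : (N\PP)/NP
        [2,4] NP   <
          [2,3] "song" : N
          [3,4] "with" : NP\N
    [4,5] "map" : (S/(S\N))\N
  [5,6] "clearly" : S\N

S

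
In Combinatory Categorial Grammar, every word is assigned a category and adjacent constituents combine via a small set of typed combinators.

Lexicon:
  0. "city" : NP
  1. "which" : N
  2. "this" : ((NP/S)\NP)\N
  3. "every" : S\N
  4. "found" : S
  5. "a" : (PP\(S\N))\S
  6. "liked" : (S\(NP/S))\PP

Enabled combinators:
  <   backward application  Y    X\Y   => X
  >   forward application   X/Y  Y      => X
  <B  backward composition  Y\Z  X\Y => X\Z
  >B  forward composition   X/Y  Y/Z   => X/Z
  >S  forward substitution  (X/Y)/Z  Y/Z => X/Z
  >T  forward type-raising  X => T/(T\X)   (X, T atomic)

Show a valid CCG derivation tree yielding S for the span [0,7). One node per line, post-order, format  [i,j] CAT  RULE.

[0,1] NP  lex  "city"
[1,2] N  lex  "which"
[2,3] ((NP/S)\NP)\N  lex  "this"
[1,3] (NP/S)\NP  <  k=2
[0,3] NP/S  <  k=1
[3,4] S\N  lex  "every"
[4,5] S  lex  "found"
[5,6] (PP\(S\N))\S  lex  "a"
[4,6] PP\(S\N)  <  k=5
[3,6] PP  <  k=4
[6,7] (S\(NP/S))\PP  lex  "liked"
[3,7] S\(NP/S)  <  k=6
[0,7] S  <  k=3

[0,7] S   <
  [0,3] NP/S   <
    [0,1] "city" : NP
    [1,3] (NP/S)\NP   <
      [1,2] "which" : N
      [2,3] "this" : ((NP/S)\NP)\N
  [3,7] S\(NP/S)   <
    [3,6] PP   <
      [3,4] "every" : S\N
      [4,6] PP\(S\N)   <
        [4,5] "found" : S
        [5,6] "a" : (PP\(S\N))\S
    [6,7] "liked" : (S\(NP/S))\PP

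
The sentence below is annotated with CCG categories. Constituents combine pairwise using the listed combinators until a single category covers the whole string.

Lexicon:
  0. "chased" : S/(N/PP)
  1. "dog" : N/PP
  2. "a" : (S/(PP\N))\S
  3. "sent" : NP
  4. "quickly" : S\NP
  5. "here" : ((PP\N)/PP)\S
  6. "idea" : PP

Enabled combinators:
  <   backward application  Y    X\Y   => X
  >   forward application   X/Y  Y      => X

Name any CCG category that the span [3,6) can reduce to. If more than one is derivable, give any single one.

(PP\N)/PP

[0,7] S   >
  [0,3] S/(PP\N)   <
    [0,2] S   >
      [0,1] "chased" : S/(N/PP)
      [1,2] "dog" : N/PP
    [2,3] "a" : (S/(PP\N))\S
  [3,7] PP\N   >
    [3,6] (PP\N)/PP   <
      [3,5] S   <
        [3,4] "sent" : NP
        [4,5] "quickly" : S\NP
      [5,6] "here" : ((PP\N)/PP)\S
    [6,7] "idea" : PP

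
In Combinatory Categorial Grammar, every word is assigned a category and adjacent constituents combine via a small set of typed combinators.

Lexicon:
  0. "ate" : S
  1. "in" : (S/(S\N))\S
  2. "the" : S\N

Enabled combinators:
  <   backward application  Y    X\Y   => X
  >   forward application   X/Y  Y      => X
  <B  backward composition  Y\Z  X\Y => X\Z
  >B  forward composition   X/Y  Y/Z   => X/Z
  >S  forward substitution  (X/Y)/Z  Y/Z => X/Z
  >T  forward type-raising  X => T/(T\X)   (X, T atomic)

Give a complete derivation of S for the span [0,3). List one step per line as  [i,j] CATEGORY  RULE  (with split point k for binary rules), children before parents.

[0,3] S   >
  [0,2] S/(S\N)   <
    [0,1] "ate" : S
    [1,2] "in" : (S/(S\N))\S
  [2,3] "the" : S\N

[0,1] S  lex  "ate"
[1,2] (S/(S\N))\S  lex  "in"
[0,2] S/(S\N)  <  k=1
[2,3] S\N  lex  "the"
[0,3] S  >  k=2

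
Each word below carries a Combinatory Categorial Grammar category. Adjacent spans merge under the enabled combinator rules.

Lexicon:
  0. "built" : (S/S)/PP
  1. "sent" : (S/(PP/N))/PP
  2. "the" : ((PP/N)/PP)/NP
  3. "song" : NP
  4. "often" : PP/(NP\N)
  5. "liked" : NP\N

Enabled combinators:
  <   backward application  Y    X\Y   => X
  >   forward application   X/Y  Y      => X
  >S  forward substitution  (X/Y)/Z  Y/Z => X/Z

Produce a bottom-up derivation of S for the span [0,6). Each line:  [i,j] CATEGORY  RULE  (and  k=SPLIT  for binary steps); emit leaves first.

[0,1] (S/S)/PP  lex  "built"
[1,2] (S/(PP/N))/PP  lex  "sent"
[2,3] ((PP/N)/PP)/NP  lex  "the"
[3,4] NP  lex  "song"
[2,4] (PP/N)/PP  >  k=3
[1,4] S/PP  >S  k=2
[0,4] S/PP  >S  k=1
[4,5] PP/(NP\N)  lex  "often"
[5,6] NP\N  lex  "liked"
[4,6] PP  >  k=5
[0,6] S  >  k=4

[0,6] S   >
  [0,4] S/PP   >S
    [0,1] "built" : (S/S)/PP
    [1,4] S/PP   >S
      [1,2] "sent" : (S/(PP/N))/PP
      [2,4] (PP/N)/PP   >
        [2,3] "the" : ((PP/N)/PP)/NP
        [3,4] "song" : NP
  [4,6] PP   >
    [4,5] "often" : PP/(NP\N)
    [5,6] "liked" : NP\N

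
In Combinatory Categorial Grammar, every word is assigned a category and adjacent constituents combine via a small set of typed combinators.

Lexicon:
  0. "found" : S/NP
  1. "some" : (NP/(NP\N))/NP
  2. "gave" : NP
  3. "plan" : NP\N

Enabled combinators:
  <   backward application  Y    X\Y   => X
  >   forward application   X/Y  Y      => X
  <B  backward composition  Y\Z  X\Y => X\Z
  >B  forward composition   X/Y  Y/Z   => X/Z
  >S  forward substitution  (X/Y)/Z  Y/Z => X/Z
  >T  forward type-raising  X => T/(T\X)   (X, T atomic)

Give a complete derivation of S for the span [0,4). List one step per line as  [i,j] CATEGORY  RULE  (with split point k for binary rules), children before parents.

[0,4] S   >
  [0,1] "found" : S/NP
  [1,4] NP   >
    [1,3] NP/(NP\N)   >
      [1,2] "some" : (NP/(NP\N))/NP
      [2,3] "gave" : NP
    [3,4] "plan" : NP\N

[0,1] S/NP  lex  "found"
[1,2] (NP/(NP\N))/NP  lex  "some"
[2,3] NP  lex  "gave"
[1,3] NP/(NP\N)  >  k=2
[3,4] NP\N  lex  "plan"
[1,4] NP  >  k=3
[0,4] S  >  k=1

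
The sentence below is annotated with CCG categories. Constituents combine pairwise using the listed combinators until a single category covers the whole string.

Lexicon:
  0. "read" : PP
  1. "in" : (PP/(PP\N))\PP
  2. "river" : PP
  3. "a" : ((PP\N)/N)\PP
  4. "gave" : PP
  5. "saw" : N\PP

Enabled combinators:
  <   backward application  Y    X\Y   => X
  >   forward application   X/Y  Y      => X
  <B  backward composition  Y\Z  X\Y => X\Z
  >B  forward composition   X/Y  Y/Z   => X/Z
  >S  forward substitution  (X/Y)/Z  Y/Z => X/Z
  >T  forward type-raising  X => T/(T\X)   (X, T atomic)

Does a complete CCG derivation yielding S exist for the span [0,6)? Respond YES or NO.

NO

PP (PP/(PP\N))\PP PP ((PP\N)/N)\PP PP N\PP
CKY chart[0,6] = {N/(N\PP), NP/(NP\PP), PP, PP/(N\N), PP/(PP\PP), S/(S\PP)}; S ∉ chart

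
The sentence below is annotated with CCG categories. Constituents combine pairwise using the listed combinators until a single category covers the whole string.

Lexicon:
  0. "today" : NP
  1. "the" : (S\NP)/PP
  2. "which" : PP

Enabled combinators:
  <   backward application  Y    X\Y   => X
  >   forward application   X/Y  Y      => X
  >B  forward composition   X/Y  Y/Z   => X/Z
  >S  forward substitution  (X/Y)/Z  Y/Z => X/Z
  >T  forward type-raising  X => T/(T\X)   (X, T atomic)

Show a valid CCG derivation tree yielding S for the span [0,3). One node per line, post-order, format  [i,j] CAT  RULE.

[0,1] NP  lex  "today"
[0,1] S/(S\NP)  >T
[1,2] (S\NP)/PP  lex  "the"
[2,3] PP  lex  "which"
[1,3] S\NP  >  k=2
[0,3] S  >  k=1

[0,3] S   >
  [0,1] S/(S\NP)   >T
    [0,1] "today" : NP
  [1,3] S\NP   >
    [1,2] "the" : (S\NP)/PP
    [2,3] "which" : PP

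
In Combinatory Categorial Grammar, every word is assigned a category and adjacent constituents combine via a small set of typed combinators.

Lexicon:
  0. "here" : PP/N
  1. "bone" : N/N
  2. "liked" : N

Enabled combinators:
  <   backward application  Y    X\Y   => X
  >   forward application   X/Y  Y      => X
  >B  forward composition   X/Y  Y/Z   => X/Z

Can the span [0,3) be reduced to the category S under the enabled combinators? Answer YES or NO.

PP/N N/N N
CKY chart[0,3] = {PP}; S ∉ chart

NO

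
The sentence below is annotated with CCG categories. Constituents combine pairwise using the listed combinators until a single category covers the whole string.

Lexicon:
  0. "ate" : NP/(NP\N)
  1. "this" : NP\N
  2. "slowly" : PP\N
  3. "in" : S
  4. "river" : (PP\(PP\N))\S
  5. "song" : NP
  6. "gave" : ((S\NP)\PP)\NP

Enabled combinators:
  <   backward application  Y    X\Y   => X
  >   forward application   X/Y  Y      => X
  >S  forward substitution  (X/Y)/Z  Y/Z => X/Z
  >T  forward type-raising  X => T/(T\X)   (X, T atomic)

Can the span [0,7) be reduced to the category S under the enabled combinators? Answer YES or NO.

[0,7] S   <
  [0,2] NP   >
    [0,1] "ate" : NP/(NP\N)
    [1,2] "this" : NP\N
  [2,7] S\NP   <
    [2,5] PP   <
      [2,3] "slowly" : PP\N
      [3,5] PP\(PP\N)   <
        [3,4] "in" : S
        [4,5] "river" : (PP\(PP\N))\S
    [5,7] (S\NP)\PP   <
      [5,6] "song" : NP
      [6,7] "gave" : ((S\NP)\PP)\NP

YES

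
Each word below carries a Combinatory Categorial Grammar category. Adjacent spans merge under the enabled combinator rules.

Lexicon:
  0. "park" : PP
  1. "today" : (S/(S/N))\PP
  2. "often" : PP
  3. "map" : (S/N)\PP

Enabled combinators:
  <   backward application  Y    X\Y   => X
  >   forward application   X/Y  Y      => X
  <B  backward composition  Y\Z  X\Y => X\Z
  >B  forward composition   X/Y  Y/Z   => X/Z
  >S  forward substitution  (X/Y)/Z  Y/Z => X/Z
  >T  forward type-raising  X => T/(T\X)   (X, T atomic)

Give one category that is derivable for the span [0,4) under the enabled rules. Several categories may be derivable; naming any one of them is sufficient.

S

[0,4] S   >
  [0,2] S/(S/N)   <
    [0,1] "park" : PP
    [1,2] "today" : (S/(S/N))\PP
  [2,4] S/N   <
    [2,3] "often" : PP
    [3,4] "map" : (S/N)\PP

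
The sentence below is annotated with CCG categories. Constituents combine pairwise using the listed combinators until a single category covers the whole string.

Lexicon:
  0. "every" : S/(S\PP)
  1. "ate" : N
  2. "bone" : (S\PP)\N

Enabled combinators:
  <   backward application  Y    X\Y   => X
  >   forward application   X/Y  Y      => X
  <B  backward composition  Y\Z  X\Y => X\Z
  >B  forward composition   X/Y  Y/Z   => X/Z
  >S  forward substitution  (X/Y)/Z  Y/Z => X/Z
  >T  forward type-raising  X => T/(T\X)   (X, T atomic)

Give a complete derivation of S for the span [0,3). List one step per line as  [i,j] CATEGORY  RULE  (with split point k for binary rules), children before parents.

[0,3] S   >
  [0,1] "every" : S/(S\PP)
  [1,3] S\PP   <
    [1,2] "ate" : N
    [2,3] "bone" : (S\PP)\N

[0,1] S/(S\PP)  lex  "every"
[1,2] N  lex  "ate"
[2,3] (S\PP)\N  lex  "bone"
[1,3] S\PP  <  k=2
[0,3] S  >  k=1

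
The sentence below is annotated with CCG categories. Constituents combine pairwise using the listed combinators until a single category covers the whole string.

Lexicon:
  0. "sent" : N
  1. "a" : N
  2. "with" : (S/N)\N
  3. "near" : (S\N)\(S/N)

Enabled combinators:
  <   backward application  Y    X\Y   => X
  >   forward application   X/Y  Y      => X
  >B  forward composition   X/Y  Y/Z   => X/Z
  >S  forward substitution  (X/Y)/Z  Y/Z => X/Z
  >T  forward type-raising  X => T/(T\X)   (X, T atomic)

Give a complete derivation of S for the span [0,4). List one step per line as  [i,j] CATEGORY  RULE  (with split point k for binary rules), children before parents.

[0,1] N  lex  "sent"
[0,1] S/(S\N)  >T
[1,2] N  lex  "a"
[2,3] (S/N)\N  lex  "with"
[1,3] S/N  <  k=2
[3,4] (S\N)\(S/N)  lex  "near"
[1,4] S\N  <  k=3
[0,4] S  >  k=1

[0,4] S   >
  [0,1] S/(S\N)   >T
    [0,1] "sent" : N
  [1,4] S\N   <
    [1,3] S/N   <
      [1,2] "a" : N
      [2,3] "with" : (S/N)\N
    [3,4] "near" : (S\N)\(S/N)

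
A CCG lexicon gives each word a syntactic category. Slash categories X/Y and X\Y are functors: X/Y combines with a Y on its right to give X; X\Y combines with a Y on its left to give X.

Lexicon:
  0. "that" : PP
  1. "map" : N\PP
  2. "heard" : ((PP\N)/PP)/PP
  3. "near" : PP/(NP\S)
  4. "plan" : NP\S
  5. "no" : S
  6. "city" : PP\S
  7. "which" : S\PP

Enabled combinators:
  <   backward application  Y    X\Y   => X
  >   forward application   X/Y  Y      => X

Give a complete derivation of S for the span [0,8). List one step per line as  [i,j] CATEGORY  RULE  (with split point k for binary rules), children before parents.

[0,1] PP  lex  "that"
[1,2] N\PP  lex  "map"
[0,2] N  <  k=1
[2,3] ((PP\N)/PP)/PP  lex  "heard"
[3,4] PP/(NP\S)  lex  "near"
[4,5] NP\S  lex  "plan"
[3,5] PP  >  k=4
[2,5] (PP\N)/PP  >  k=3
[5,6] S  lex  "no"
[6,7] PP\S  lex  "city"
[5,7] PP  <  k=6
[2,7] PP\N  >  k=5
[0,7] PP  <  k=2
[7,8] S\PP  lex  "which"
[0,8] S  <  k=7

[0,8] S   <
  [0,7] PP   <
    [0,2] N   <
      [0,1] "that" : PP
      [1,2] "map" : N\PP
    [2,7] PP\N   >
      [2,5] (PP\N)/PP   >
        [2,3] "heard" : ((PP\N)/PP)/PP
        [3,5] PP   >
          [3,4] "near" : PP/(NP\S)
          [4,5] "plan" : NP\S
      [5,7] PP   <
        [5,6] "no" : S
        [6,7] "city" : PP\S
  [7,8] "which" : S\PP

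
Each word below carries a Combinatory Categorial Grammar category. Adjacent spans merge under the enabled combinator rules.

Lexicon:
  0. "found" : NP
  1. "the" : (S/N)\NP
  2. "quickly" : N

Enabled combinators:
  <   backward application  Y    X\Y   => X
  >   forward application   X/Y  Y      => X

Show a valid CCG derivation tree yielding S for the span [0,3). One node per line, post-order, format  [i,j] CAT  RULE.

[0,1] NP  lex  "found"
[1,2] (S/N)\NP  lex  "the"
[0,2] S/N  <  k=1
[2,3] N  lex  "quickly"
[0,3] S  >  k=2

[0,3] S   >
  [0,2] S/N   <
    [0,1] "found" : NP
    [1,2] "the" : (S/N)\NP
  [2,3] "quickly" : N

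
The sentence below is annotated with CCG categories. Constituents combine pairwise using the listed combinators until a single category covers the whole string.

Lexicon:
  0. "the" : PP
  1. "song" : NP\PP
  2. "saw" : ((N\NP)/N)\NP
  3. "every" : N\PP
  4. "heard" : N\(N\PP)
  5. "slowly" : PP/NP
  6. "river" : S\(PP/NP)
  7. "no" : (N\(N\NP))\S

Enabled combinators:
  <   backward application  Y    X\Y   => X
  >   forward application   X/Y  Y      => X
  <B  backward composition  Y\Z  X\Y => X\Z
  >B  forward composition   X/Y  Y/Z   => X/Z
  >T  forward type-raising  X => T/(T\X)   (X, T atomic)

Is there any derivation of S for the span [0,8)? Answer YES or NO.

NO

PP NP\PP ((N\NP)/N)\NP N\PP N\(N\PP) PP/NP S\(PP/NP) (N\(N\NP))\S
CKY chart[0,8] = {N, N/(N\N), NP/(NP\N), PP/(PP\N), S/(S\N)}; S ∉ chart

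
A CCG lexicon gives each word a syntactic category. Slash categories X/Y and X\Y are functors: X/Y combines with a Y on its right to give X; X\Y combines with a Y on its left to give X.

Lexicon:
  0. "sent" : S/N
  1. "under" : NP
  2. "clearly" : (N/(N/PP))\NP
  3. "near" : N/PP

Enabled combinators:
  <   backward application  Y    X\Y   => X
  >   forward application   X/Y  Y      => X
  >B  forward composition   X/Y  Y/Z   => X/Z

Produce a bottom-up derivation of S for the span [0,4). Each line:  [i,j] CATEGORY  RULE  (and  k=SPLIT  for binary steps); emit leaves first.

[0,4] S   >
  [0,1] "sent" : S/N
  [1,4] N   >
    [1,3] N/(N/PP)   <
      [1,2] "under" : NP
      [2,3] "clearly" : (N/(N/PP))\NP
    [3,4] "near" : N/PP

[0,1] S/N  lex  "sent"
[1,2] NP  lex  "under"
[2,3] (N/(N/PP))\NP  lex  "clearly"
[1,3] N/(N/PP)  <  k=2
[3,4] N/PP  lex  "near"
[1,4] N  >  k=3
[0,4] S  >  k=1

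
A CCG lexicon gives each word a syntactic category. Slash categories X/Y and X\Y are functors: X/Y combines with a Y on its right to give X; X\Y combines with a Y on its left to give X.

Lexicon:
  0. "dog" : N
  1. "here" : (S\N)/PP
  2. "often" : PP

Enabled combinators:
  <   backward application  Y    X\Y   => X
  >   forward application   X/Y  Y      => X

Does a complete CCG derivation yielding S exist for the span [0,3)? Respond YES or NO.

YES

[0,3] S   <
  [0,1] "dog" : N
  [1,3] S\N   >
    [1,2] "here" : (S\N)/PP
    [2,3] "often" : PP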